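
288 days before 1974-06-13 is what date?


Start: 1974-06-13, subtract 288 days
Back 13 days from June 13 reaches May 31, 1974 -> 275 left
May 1974 has 31 days -> back to April 30, 1974 -> 244 left
April 1974 has 30 days -> back to March 31, 1974 -> 214 left
March 1974 has 31 days -> back to February 28, 1974 -> 183 left
February 1974 has 28 days -> back to January 31, 1974 -> 155 left
January 1974 has 31 days -> back to December 31, 1973 -> 124 left
December 1973 has 31 days -> back to November 30, 1973 -> 93 left
November 1973 has 30 days -> back to October 31, 1973 -> 63 left
October 1973 has 31 days -> back to September 30, 1973 -> 32 left
September 1973 has 30 days -> back to August 31, 1973 -> 2 left
August 1973: 31 - 2 = 29 -> lands on August 29

Result: 1973-08-29


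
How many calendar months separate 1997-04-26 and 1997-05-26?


From April 1997 to May 1997
0 years * 12 = 0 months, plus 1 month = 1

1 month


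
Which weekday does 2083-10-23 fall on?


Date: October 23, 2083
Anchor: Jan 1, 2083. With p = 2083 - 1 = 2082: (p + p//4 - p//100 + p//400) mod 7 = (2082 + 520 - 20 + 5) mod 7 = 2587 mod 7 = 4 -> Friday (Mon=0 ... Sun=6)
Days before October (Jan-Sep): 273; offset = 273 + 23 - 1 = 295
Weekday index = (4 + 295) mod 7 = 5

Day of the week: Saturday


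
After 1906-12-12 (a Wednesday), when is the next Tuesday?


Current: Wednesday
Target: Tuesday
Days ahead: 6

Next Tuesday: 1906-12-18


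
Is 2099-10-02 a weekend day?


Anchor: Jan 1, 2099. With p = 2099 - 1 = 2098: (p + p//4 - p//100 + p//400) mod 7 = (2098 + 524 - 20 + 5) mod 7 = 2607 mod 7 = 3 -> Thursday (Mon=0 ... Sun=6)
Day of year: 275; offset = 274
Weekday index = (3 + 274) mod 7 = 4 -> Friday
Weekend days: Saturday, Sunday

No


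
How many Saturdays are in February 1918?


February 1918 has 28 days
Anchor: Jan 1, 1918. With p = 1918 - 1 = 1917: (p + p//4 - p//100 + p//400) mod 7 = (1917 + 479 - 19 + 4) mod 7 = 2381 mod 7 = 1 -> Tuesday (Mon=0 ... Sun=6)
Days before February (Jan): 31; February 1 index = (1 + 31) mod 7 = 4 -> Friday
First Saturday is February 2
Saturdays: 2, 9, 16, 23

4 Saturdays


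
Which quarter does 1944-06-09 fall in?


Month: June (month 6)
Q1: Jan-Mar, Q2: Apr-Jun, Q3: Jul-Sep, Q4: Oct-Dec

Q2


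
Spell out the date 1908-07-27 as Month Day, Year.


ISO 1908-07-27 parses as year=1908, month=07, day=27
Month 7 -> July

July 27, 1908


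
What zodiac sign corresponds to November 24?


Date: November 24
Conventional tropical zodiac dates: Sagittarius from November 22 onward; Capricorn starts December 22
November 24 falls within the Sagittarius range

Sagittarius


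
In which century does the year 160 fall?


Century = (year - 1) // 100 + 1
= (160 - 1) // 100 + 1
= 159 // 100 + 1
= 1 + 1

2nd century


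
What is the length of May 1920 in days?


May 1920

31 days


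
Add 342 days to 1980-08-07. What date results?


Start: 1980-08-07, add 342 days
August 1980 has 31 days: 31 - 7 = 24 days to August 31 -> 318 left
September 1980 has 30 days -> 288 left
October 1980 has 31 days -> 257 left
November 1980 has 30 days -> 227 left
December 1980 has 31 days -> 196 left
January 1981 has 31 days -> 165 left
February 1981 has 28 days -> 137 left
March 1981 has 31 days -> 106 left
April 1981 has 30 days -> 76 left
May 1981 has 31 days -> 45 left
June 1981 has 30 days -> 15 left
July 1981: 15 <= 31 -> lands on July 15

Result: 1981-07-15


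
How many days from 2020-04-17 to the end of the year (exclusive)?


Day of year: 108 of 366
Remaining = 366 - 108

258 days


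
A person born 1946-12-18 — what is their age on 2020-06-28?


Birth: 1946-12-18
Reference: 2020-06-28
Year difference: 2020 - 1946 = 74
Birthday not yet reached in 2020, subtract 1

73 years old


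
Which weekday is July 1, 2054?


Target: July 1, 2054
Anchor: Jan 1, 2054. With p = 2054 - 1 = 2053: (p + p//4 - p//100 + p//400) mod 7 = (2053 + 513 - 20 + 5) mod 7 = 2551 mod 7 = 3 -> Thursday (Mon=0 ... Sun=6)
Days before July (Jan-Jun): 181 days
Weekday index = (3 + 181) mod 7 = 2

Wednesday


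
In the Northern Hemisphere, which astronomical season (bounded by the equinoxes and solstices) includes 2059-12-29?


Date: December 29
Astronomical Winter (approx.; exact equinox/solstice day varies by year): December 21 to March 19
December 29 falls within the Winter window

Winter


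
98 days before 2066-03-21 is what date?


Start: 2066-03-21, subtract 98 days
Back 21 days from March 21 reaches February 28, 2066 -> 77 left
February 2066 has 28 days -> back to January 31, 2066 -> 49 left
January 2066 has 31 days -> back to December 31, 2065 -> 18 left
December 2065: 31 - 18 = 13 -> lands on December 13

Result: 2065-12-13


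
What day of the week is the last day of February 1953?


February 1953 has 28 days
Anchor: Jan 1, 1953. With p = 1953 - 1 = 1952: (p + p//4 - p//100 + p//400) mod 7 = (1952 + 488 - 19 + 4) mod 7 = 2425 mod 7 = 3 -> Thursday (Mon=0 ... Sun=6)
Days before February (Jan): 31; February 1 index = (3 + 31) mod 7 = 6 -> Sunday
Last day offset: 28 - 1 = 27 days
Weekday index = (6 + 27) mod 7 = 5

Saturday, February 28


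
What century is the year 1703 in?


Century = (year - 1) // 100 + 1
= (1703 - 1) // 100 + 1
= 1702 // 100 + 1
= 17 + 1

18th century


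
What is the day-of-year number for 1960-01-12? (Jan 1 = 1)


Date: January 12, 1960
No months before January
Plus 12 days in January

Day of year: 12


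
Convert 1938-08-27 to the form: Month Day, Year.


ISO 1938-08-27 parses as year=1938, month=08, day=27
Month 8 -> August

August 27, 1938


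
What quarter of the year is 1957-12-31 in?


Month: December (month 12)
Q1: Jan-Mar, Q2: Apr-Jun, Q3: Jul-Sep, Q4: Oct-Dec

Q4


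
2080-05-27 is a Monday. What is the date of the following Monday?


Current: Monday
Target: Monday
Days ahead: 7

Next Monday: 2080-06-03


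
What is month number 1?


Month 1 of 12

January


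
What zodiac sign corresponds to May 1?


Date: May 1
Conventional tropical zodiac dates: Taurus from April 20 onward; Gemini starts May 21
May 1 falls within the Taurus range

Taurus


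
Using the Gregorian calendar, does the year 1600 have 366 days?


Gregorian leap year rule: divisible by 4, but not by 100, unless also by 400.
1600 is divisible by 400 -> leap year

Yes


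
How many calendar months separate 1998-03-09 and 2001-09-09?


From March 1998 to September 2001
3 years * 12 = 36 months, plus 6 months = 42

42 months


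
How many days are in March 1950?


March 1950

31 days


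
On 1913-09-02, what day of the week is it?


Date: September 2, 1913
Anchor: Jan 1, 1913. With p = 1913 - 1 = 1912: (p + p//4 - p//100 + p//400) mod 7 = (1912 + 478 - 19 + 4) mod 7 = 2375 mod 7 = 2 -> Wednesday (Mon=0 ... Sun=6)
Days before September (Jan-Aug): 243; offset = 243 + 2 - 1 = 244
Weekday index = (2 + 244) mod 7 = 1

Day of the week: Tuesday


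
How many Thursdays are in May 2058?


May 2058 has 31 days
Anchor: Jan 1, 2058. With p = 2058 - 1 = 2057: (p + p//4 - p//100 + p//400) mod 7 = (2057 + 514 - 20 + 5) mod 7 = 2556 mod 7 = 1 -> Tuesday (Mon=0 ... Sun=6)
Days before May (Jan-Apr): 120; May 1 index = (1 + 120) mod 7 = 2 -> Wednesday
First Thursday is May 2
Thursdays: 2, 9, 16, 23, 30

5 Thursdays


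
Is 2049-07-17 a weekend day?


Anchor: Jan 1, 2049. With p = 2049 - 1 = 2048: (p + p//4 - p//100 + p//400) mod 7 = (2048 + 512 - 20 + 5) mod 7 = 2545 mod 7 = 4 -> Friday (Mon=0 ... Sun=6)
Day of year: 198; offset = 197
Weekday index = (4 + 197) mod 7 = 5 -> Saturday
Weekend days: Saturday, Sunday

Yes


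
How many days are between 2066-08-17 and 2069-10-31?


From 2066-08-17 to 2069-10-31
2066-08-17: days before August = 31 + 28 + 31 + 30 + 31 + 30 + 31 = 212 (2066 is not a leap year); day of year = 212 + 17 = 229
2069-10-31: days before October = 31 + 28 + 31 + 30 + 31 + 30 + 31 + 31 + 30 = 273 (2069 is not a leap year); day of year = 273 + 31 = 304
Rest of 2066: 365 - 229 = 136
Full years 2067 (365), 2068 (366): 731
Total = 136 + 731 + 304 = 1171

1171 days


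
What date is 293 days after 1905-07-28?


Start: 1905-07-28, add 293 days
July 1905 has 31 days: 31 - 28 = 3 days to July 31 -> 290 left
August 1905 has 31 days -> 259 left
September 1905 has 30 days -> 229 left
October 1905 has 31 days -> 198 left
November 1905 has 30 days -> 168 left
December 1905 has 31 days -> 137 left
January 1906 has 31 days -> 106 left
February 1906 has 28 days -> 78 left
March 1906 has 31 days -> 47 left
April 1906 has 30 days -> 17 left
May 1906: 17 <= 31 -> lands on May 17

Result: 1906-05-17


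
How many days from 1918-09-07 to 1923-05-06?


From 1918-09-07 to 1923-05-06
1918-09-07: days before September = 31 + 28 + 31 + 30 + 31 + 30 + 31 + 31 = 243 (1918 is not a leap year); day of year = 243 + 7 = 250
1923-05-06: days before May = 31 + 28 + 31 + 30 = 120 (1923 is not a leap year); day of year = 120 + 6 = 126
Rest of 1918: 365 - 250 = 115
Full years 1919 (365), 1920 (366), 1921 (365), 1922 (365): 1461
Total = 115 + 1461 + 126 = 1702

1702 days


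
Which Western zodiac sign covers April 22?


Date: April 22
Conventional tropical zodiac dates: Taurus from April 20 onward; Gemini starts May 21
April 22 falls within the Taurus range

Taurus


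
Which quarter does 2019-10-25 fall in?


Month: October (month 10)
Q1: Jan-Mar, Q2: Apr-Jun, Q3: Jul-Sep, Q4: Oct-Dec

Q4


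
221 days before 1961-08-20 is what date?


Start: 1961-08-20, subtract 221 days
Back 20 days from August 20 reaches July 31, 1961 -> 201 left
July 1961 has 31 days -> back to June 30, 1961 -> 170 left
June 1961 has 30 days -> back to May 31, 1961 -> 140 left
May 1961 has 31 days -> back to April 30, 1961 -> 109 left
April 1961 has 30 days -> back to March 31, 1961 -> 79 left
March 1961 has 31 days -> back to February 28, 1961 -> 48 left
February 1961 has 28 days -> back to January 31, 1961 -> 20 left
January 1961: 31 - 20 = 11 -> lands on January 11

Result: 1961-01-11


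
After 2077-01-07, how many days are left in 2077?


Day of year: 7 of 365
Remaining = 365 - 7

358 days


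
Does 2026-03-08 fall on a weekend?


Anchor: Jan 1, 2026. With p = 2026 - 1 = 2025: (p + p//4 - p//100 + p//400) mod 7 = (2025 + 506 - 20 + 5) mod 7 = 2516 mod 7 = 3 -> Thursday (Mon=0 ... Sun=6)
Day of year: 67; offset = 66
Weekday index = (3 + 66) mod 7 = 6 -> Sunday
Weekend days: Saturday, Sunday

Yes


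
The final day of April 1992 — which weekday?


April 1992 has 30 days
Anchor: Jan 1, 1992. With p = 1992 - 1 = 1991: (p + p//4 - p//100 + p//400) mod 7 = (1991 + 497 - 19 + 4) mod 7 = 2473 mod 7 = 2 -> Wednesday (Mon=0 ... Sun=6)
Days before April (Jan-Mar): 91; April 1 index = (2 + 91) mod 7 = 2 -> Wednesday
Last day offset: 30 - 1 = 29 days
Weekday index = (2 + 29) mod 7 = 3

Thursday, April 30


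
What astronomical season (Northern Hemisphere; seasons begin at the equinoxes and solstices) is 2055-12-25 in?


Date: December 25
Astronomical Winter (approx.; exact equinox/solstice day varies by year): December 21 to March 19
December 25 falls within the Winter window

Winter


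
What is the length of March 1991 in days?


March 1991

31 days


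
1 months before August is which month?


August is month 8
8 - 1 = 7

July


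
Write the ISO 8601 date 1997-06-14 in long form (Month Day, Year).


ISO 1997-06-14 parses as year=1997, month=06, day=14
Month 6 -> June

June 14, 1997


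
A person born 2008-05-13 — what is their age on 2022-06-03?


Birth: 2008-05-13
Reference: 2022-06-03
Year difference: 2022 - 2008 = 14

14 years old


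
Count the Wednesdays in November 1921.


November 1921 has 30 days
Anchor: Jan 1, 1921. With p = 1921 - 1 = 1920: (p + p//4 - p//100 + p//400) mod 7 = (1920 + 480 - 19 + 4) mod 7 = 2385 mod 7 = 5 -> Saturday (Mon=0 ... Sun=6)
Days before November (Jan-Oct): 304; November 1 index = (5 + 304) mod 7 = 1 -> Tuesday
First Wednesday is November 2
Wednesdays: 2, 9, 16, 23, 30

5 Wednesdays


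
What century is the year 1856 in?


Century = (year - 1) // 100 + 1
= (1856 - 1) // 100 + 1
= 1855 // 100 + 1
= 18 + 1

19th century


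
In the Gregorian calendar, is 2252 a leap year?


Gregorian leap year rule: divisible by 4, but not by 100, unless also by 400.
2252 is divisible by 4 but not 100 -> leap year

Yes


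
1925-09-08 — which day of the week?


Date: September 8, 1925
Anchor: Jan 1, 1925. With p = 1925 - 1 = 1924: (p + p//4 - p//100 + p//400) mod 7 = (1924 + 481 - 19 + 4) mod 7 = 2390 mod 7 = 3 -> Thursday (Mon=0 ... Sun=6)
Days before September (Jan-Aug): 243; offset = 243 + 8 - 1 = 250
Weekday index = (3 + 250) mod 7 = 1

Day of the week: Tuesday


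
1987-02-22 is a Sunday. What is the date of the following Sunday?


Current: Sunday
Target: Sunday
Days ahead: 7

Next Sunday: 1987-03-01


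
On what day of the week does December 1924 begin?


Target: December 1, 1924
Anchor: Jan 1, 1924. With p = 1924 - 1 = 1923: (p + p//4 - p//100 + p//400) mod 7 = (1923 + 480 - 19 + 4) mod 7 = 2388 mod 7 = 1 -> Tuesday (Mon=0 ... Sun=6)
Days before December (Jan-Nov): 335 days
Weekday index = (1 + 335) mod 7 = 0

Monday


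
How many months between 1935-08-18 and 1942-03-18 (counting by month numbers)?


From August 1935 to March 1942
7 years * 12 = 84 months, minus 5 months = 79

79 months


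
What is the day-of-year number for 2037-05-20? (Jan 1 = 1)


Date: May 20, 2037
Days in months 1 through 4: 120
Plus 20 days in May

Day of year: 140


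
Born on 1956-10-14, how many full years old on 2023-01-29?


Birth: 1956-10-14
Reference: 2023-01-29
Year difference: 2023 - 1956 = 67
Birthday not yet reached in 2023, subtract 1

66 years old


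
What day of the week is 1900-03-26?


Date: March 26, 1900
Anchor: Jan 1, 1900. With p = 1900 - 1 = 1899: (p + p//4 - p//100 + p//400) mod 7 = (1899 + 474 - 18 + 4) mod 7 = 2359 mod 7 = 0 -> Monday (Mon=0 ... Sun=6)
Days before March (Jan-Feb): 59; offset = 59 + 26 - 1 = 84
Weekday index = (0 + 84) mod 7 = 0

Day of the week: Monday


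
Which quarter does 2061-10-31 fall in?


Month: October (month 10)
Q1: Jan-Mar, Q2: Apr-Jun, Q3: Jul-Sep, Q4: Oct-Dec

Q4


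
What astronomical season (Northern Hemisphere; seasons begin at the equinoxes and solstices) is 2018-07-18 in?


Date: July 18
Astronomical Summer (approx.; exact equinox/solstice day varies by year): June 21 to September 21
July 18 falls within the Summer window

Summer


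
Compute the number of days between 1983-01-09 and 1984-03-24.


From 1983-01-09 to 1984-03-24
1983-01-09: day of year = 9
1984-03-24: days before March = 31 + 29 = 60 (1984 is a leap year); day of year = 60 + 24 = 84
Rest of 1983: 365 - 9 = 356
Total = 356 + 84 = 440

440 days


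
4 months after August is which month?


August is month 8
8 + 4 = 12

December


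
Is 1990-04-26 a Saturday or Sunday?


Anchor: Jan 1, 1990. With p = 1990 - 1 = 1989: (p + p//4 - p//100 + p//400) mod 7 = (1989 + 497 - 19 + 4) mod 7 = 2471 mod 7 = 0 -> Monday (Mon=0 ... Sun=6)
Day of year: 116; offset = 115
Weekday index = (0 + 115) mod 7 = 3 -> Thursday
Weekend days: Saturday, Sunday

No


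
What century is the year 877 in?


Century = (year - 1) // 100 + 1
= (877 - 1) // 100 + 1
= 876 // 100 + 1
= 8 + 1

9th century


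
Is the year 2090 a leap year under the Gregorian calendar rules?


Gregorian leap year rule: divisible by 4, but not by 100, unless also by 400.
2090 is not divisible by 4 -> not a leap year

No


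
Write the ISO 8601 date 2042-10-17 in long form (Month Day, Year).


ISO 2042-10-17 parses as year=2042, month=10, day=17
Month 10 -> October

October 17, 2042


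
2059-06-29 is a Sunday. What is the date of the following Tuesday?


Current: Sunday
Target: Tuesday
Days ahead: 2

Next Tuesday: 2059-07-01


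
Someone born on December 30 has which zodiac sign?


Date: December 30
Conventional tropical zodiac dates: Capricorn from December 22 onward; Aquarius starts January 20
December 30 falls within the Capricorn range

Capricorn


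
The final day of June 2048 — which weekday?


June 2048 has 30 days
Anchor: Jan 1, 2048. With p = 2048 - 1 = 2047: (p + p//4 - p//100 + p//400) mod 7 = (2047 + 511 - 20 + 5) mod 7 = 2543 mod 7 = 2 -> Wednesday (Mon=0 ... Sun=6)
Days before June (Jan-May): 152; June 1 index = (2 + 152) mod 7 = 0 -> Monday
Last day offset: 30 - 1 = 29 days
Weekday index = (0 + 29) mod 7 = 1

Tuesday, June 30


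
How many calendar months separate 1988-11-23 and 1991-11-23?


From November 1988 to November 1991
3 years * 12 = 36 months = 36

36 months


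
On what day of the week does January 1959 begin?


Target: January 1, 1959
Anchor: Jan 1, 1959. With p = 1959 - 1 = 1958: (p + p//4 - p//100 + p//400) mod 7 = (1958 + 489 - 19 + 4) mod 7 = 2432 mod 7 = 3 -> Thursday (Mon=0 ... Sun=6)
Offset from anchor: 0 days
Weekday index = (3 + 0) mod 7 = 3

Thursday


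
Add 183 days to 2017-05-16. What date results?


Start: 2017-05-16, add 183 days
May 2017 has 31 days: 31 - 16 = 15 days to May 31 -> 168 left
June 2017 has 30 days -> 138 left
July 2017 has 31 days -> 107 left
August 2017 has 31 days -> 76 left
September 2017 has 30 days -> 46 left
October 2017 has 31 days -> 15 left
November 2017: 15 <= 30 -> lands on November 15

Result: 2017-11-15


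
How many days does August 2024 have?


August 2024

31 days


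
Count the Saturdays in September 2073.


September 2073 has 30 days
Anchor: Jan 1, 2073. With p = 2073 - 1 = 2072: (p + p//4 - p//100 + p//400) mod 7 = (2072 + 518 - 20 + 5) mod 7 = 2575 mod 7 = 6 -> Sunday (Mon=0 ... Sun=6)
Days before September (Jan-Aug): 243; September 1 index = (6 + 243) mod 7 = 4 -> Friday
First Saturday is September 2
Saturdays: 2, 9, 16, 23, 30

5 Saturdays


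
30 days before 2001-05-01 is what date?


Start: 2001-05-01, subtract 30 days
Back 1 day from May 1 reaches April 30, 2001 -> 29 left
April 2001: 30 - 29 = 1 -> lands on April 1

Result: 2001-04-01


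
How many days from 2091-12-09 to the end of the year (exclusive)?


Day of year: 343 of 365
Remaining = 365 - 343

22 days


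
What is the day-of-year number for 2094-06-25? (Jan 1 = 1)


Date: June 25, 2094
Days in months 1 through 5: 151
Plus 25 days in June

Day of year: 176


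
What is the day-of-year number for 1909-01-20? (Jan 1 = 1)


Date: January 20, 1909
No months before January
Plus 20 days in January

Day of year: 20


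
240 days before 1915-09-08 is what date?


Start: 1915-09-08, subtract 240 days
Back 8 days from September 8 reaches August 31, 1915 -> 232 left
August 1915 has 31 days -> back to July 31, 1915 -> 201 left
July 1915 has 31 days -> back to June 30, 1915 -> 170 left
June 1915 has 30 days -> back to May 31, 1915 -> 140 left
May 1915 has 31 days -> back to April 30, 1915 -> 109 left
April 1915 has 30 days -> back to March 31, 1915 -> 79 left
March 1915 has 31 days -> back to February 28, 1915 -> 48 left
February 1915 has 28 days -> back to January 31, 1915 -> 20 left
January 1915: 31 - 20 = 11 -> lands on January 11

Result: 1915-01-11


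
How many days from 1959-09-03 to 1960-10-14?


From 1959-09-03 to 1960-10-14
1959-09-03: days before September = 31 + 28 + 31 + 30 + 31 + 30 + 31 + 31 = 243 (1959 is not a leap year); day of year = 243 + 3 = 246
1960-10-14: days before October = 31 + 29 + 31 + 30 + 31 + 30 + 31 + 31 + 30 = 274 (1960 is a leap year); day of year = 274 + 14 = 288
Rest of 1959: 365 - 246 = 119
Total = 119 + 288 = 407

407 days


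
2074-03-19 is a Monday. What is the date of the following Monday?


Current: Monday
Target: Monday
Days ahead: 7

Next Monday: 2074-03-26


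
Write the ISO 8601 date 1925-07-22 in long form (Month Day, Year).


ISO 1925-07-22 parses as year=1925, month=07, day=22
Month 7 -> July

July 22, 1925


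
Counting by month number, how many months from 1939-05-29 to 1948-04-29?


From May 1939 to April 1948
9 years * 12 = 108 months, minus 1 month = 107

107 months


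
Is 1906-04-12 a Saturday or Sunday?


Anchor: Jan 1, 1906. With p = 1906 - 1 = 1905: (p + p//4 - p//100 + p//400) mod 7 = (1905 + 476 - 19 + 4) mod 7 = 2366 mod 7 = 0 -> Monday (Mon=0 ... Sun=6)
Day of year: 102; offset = 101
Weekday index = (0 + 101) mod 7 = 3 -> Thursday
Weekend days: Saturday, Sunday

No


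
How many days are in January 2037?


January 2037

31 days


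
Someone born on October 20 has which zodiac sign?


Date: October 20
Conventional tropical zodiac dates: Libra from September 23 onward; Scorpio starts October 23
October 20 falls within the Libra range

Libra


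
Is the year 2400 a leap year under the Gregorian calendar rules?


Gregorian leap year rule: divisible by 4, but not by 100, unless also by 400.
2400 is divisible by 400 -> leap year

Yes


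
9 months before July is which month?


July is month 7
7 - 9 = -2; wrap: -2 + 12 = 10

October


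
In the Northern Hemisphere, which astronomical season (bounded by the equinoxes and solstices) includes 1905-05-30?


Date: May 30
Astronomical Spring (approx.; exact equinox/solstice day varies by year): March 20 to June 20
May 30 falls within the Spring window

Spring


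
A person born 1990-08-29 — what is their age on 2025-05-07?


Birth: 1990-08-29
Reference: 2025-05-07
Year difference: 2025 - 1990 = 35
Birthday not yet reached in 2025, subtract 1

34 years old


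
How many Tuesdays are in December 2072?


December 2072 has 31 days
Anchor: Jan 1, 2072. With p = 2072 - 1 = 2071: (p + p//4 - p//100 + p//400) mod 7 = (2071 + 517 - 20 + 5) mod 7 = 2573 mod 7 = 4 -> Friday (Mon=0 ... Sun=6)
Days before December (Jan-Nov): 335; December 1 index = (4 + 335) mod 7 = 3 -> Thursday
First Tuesday is December 6
Tuesdays: 6, 13, 20, 27

4 Tuesdays


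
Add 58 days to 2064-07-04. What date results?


Start: 2064-07-04, add 58 days
July 2064 has 31 days: 31 - 4 = 27 days to July 31 -> 31 left
August 2064: 31 <= 31 -> lands on August 31

Result: 2064-08-31


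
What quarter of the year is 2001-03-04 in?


Month: March (month 3)
Q1: Jan-Mar, Q2: Apr-Jun, Q3: Jul-Sep, Q4: Oct-Dec

Q1


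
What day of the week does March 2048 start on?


Target: March 1, 2048
Anchor: Jan 1, 2048. With p = 2048 - 1 = 2047: (p + p//4 - p//100 + p//400) mod 7 = (2047 + 511 - 20 + 5) mod 7 = 2543 mod 7 = 2 -> Wednesday (Mon=0 ... Sun=6)
Days before March (Jan-Feb): 60 days
Weekday index = (2 + 60) mod 7 = 6

Sunday


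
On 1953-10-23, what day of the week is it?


Date: October 23, 1953
Anchor: Jan 1, 1953. With p = 1953 - 1 = 1952: (p + p//4 - p//100 + p//400) mod 7 = (1952 + 488 - 19 + 4) mod 7 = 2425 mod 7 = 3 -> Thursday (Mon=0 ... Sun=6)
Days before October (Jan-Sep): 273; offset = 273 + 23 - 1 = 295
Weekday index = (3 + 295) mod 7 = 4

Day of the week: Friday


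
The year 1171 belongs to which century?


Century = (year - 1) // 100 + 1
= (1171 - 1) // 100 + 1
= 1170 // 100 + 1
= 11 + 1

12th century


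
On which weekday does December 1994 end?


December 1994 has 31 days
Anchor: Jan 1, 1994. With p = 1994 - 1 = 1993: (p + p//4 - p//100 + p//400) mod 7 = (1993 + 498 - 19 + 4) mod 7 = 2476 mod 7 = 5 -> Saturday (Mon=0 ... Sun=6)
Days before December (Jan-Nov): 334; December 1 index = (5 + 334) mod 7 = 3 -> Thursday
Last day offset: 31 - 1 = 30 days
Weekday index = (3 + 30) mod 7 = 5

Saturday, December 31


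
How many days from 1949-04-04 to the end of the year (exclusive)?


Day of year: 94 of 365
Remaining = 365 - 94

271 days


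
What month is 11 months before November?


November is month 11
11 - 11 = 0; wrap: 0 + 12 = 12

December


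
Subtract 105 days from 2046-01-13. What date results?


Start: 2046-01-13, subtract 105 days
Back 13 days from January 13 reaches December 31, 2045 -> 92 left
December 2045 has 31 days -> back to November 30, 2045 -> 61 left
November 2045 has 30 days -> back to October 31, 2045 -> 31 left
October 2045 has 31 days -> back to September 30, 2045 -> 0 left
September 2045: 30 - 0 = 30 -> lands on September 30

Result: 2045-09-30


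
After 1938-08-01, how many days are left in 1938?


Day of year: 213 of 365
Remaining = 365 - 213

152 days


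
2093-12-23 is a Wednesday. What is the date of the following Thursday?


Current: Wednesday
Target: Thursday
Days ahead: 1

Next Thursday: 2093-12-24


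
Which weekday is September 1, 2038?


Target: September 1, 2038
Anchor: Jan 1, 2038. With p = 2038 - 1 = 2037: (p + p//4 - p//100 + p//400) mod 7 = (2037 + 509 - 20 + 5) mod 7 = 2531 mod 7 = 4 -> Friday (Mon=0 ... Sun=6)
Days before September (Jan-Aug): 243 days
Weekday index = (4 + 243) mod 7 = 2

Wednesday


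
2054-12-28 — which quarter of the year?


Month: December (month 12)
Q1: Jan-Mar, Q2: Apr-Jun, Q3: Jul-Sep, Q4: Oct-Dec

Q4


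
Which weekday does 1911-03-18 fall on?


Date: March 18, 1911
Anchor: Jan 1, 1911. With p = 1911 - 1 = 1910: (p + p//4 - p//100 + p//400) mod 7 = (1910 + 477 - 19 + 4) mod 7 = 2372 mod 7 = 6 -> Sunday (Mon=0 ... Sun=6)
Days before March (Jan-Feb): 59; offset = 59 + 18 - 1 = 76
Weekday index = (6 + 76) mod 7 = 5

Day of the week: Saturday


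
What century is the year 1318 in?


Century = (year - 1) // 100 + 1
= (1318 - 1) // 100 + 1
= 1317 // 100 + 1
= 13 + 1

14th century


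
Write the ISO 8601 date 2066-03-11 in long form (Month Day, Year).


ISO 2066-03-11 parses as year=2066, month=03, day=11
Month 3 -> March

March 11, 2066


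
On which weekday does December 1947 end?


December 1947 has 31 days
Anchor: Jan 1, 1947. With p = 1947 - 1 = 1946: (p + p//4 - p//100 + p//400) mod 7 = (1946 + 486 - 19 + 4) mod 7 = 2417 mod 7 = 2 -> Wednesday (Mon=0 ... Sun=6)
Days before December (Jan-Nov): 334; December 1 index = (2 + 334) mod 7 = 0 -> Monday
Last day offset: 31 - 1 = 30 days
Weekday index = (0 + 30) mod 7 = 2

Wednesday, December 31


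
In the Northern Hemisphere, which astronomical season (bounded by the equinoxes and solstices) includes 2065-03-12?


Date: March 12
Astronomical Winter (approx.; exact equinox/solstice day varies by year): December 21 to March 19
March 12 falls within the Winter window

Winter


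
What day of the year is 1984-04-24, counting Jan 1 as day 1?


Date: April 24, 1984
Days in months 1 through 3: 91
Plus 24 days in April

Day of year: 115


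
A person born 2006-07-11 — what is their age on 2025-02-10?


Birth: 2006-07-11
Reference: 2025-02-10
Year difference: 2025 - 2006 = 19
Birthday not yet reached in 2025, subtract 1

18 years old


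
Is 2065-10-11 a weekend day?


Anchor: Jan 1, 2065. With p = 2065 - 1 = 2064: (p + p//4 - p//100 + p//400) mod 7 = (2064 + 516 - 20 + 5) mod 7 = 2565 mod 7 = 3 -> Thursday (Mon=0 ... Sun=6)
Day of year: 284; offset = 283
Weekday index = (3 + 283) mod 7 = 6 -> Sunday
Weekend days: Saturday, Sunday

Yes


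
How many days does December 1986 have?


December 1986

31 days


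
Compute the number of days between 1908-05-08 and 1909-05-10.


From 1908-05-08 to 1909-05-10
1908-05-08: days before May = 31 + 29 + 31 + 30 = 121 (1908 is a leap year); day of year = 121 + 8 = 129
1909-05-10: days before May = 31 + 28 + 31 + 30 = 120 (1909 is not a leap year); day of year = 120 + 10 = 130
Rest of 1908: 366 - 129 = 237
Total = 237 + 130 = 367

367 days


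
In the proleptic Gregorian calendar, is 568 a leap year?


Gregorian leap year rule: divisible by 4, but not by 100, unless also by 400.
568 is divisible by 4 but not 100 -> leap year

Yes


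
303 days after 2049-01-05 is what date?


Start: 2049-01-05, add 303 days
January 2049 has 31 days: 31 - 5 = 26 days to January 31 -> 277 left
February 2049 has 28 days -> 249 left
March 2049 has 31 days -> 218 left
April 2049 has 30 days -> 188 left
May 2049 has 31 days -> 157 left
June 2049 has 30 days -> 127 left
July 2049 has 31 days -> 96 left
August 2049 has 31 days -> 65 left
September 2049 has 30 days -> 35 left
October 2049 has 31 days -> 4 left
November 2049: 4 <= 30 -> lands on November 4

Result: 2049-11-04


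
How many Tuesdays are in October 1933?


October 1933 has 31 days
Anchor: Jan 1, 1933. With p = 1933 - 1 = 1932: (p + p//4 - p//100 + p//400) mod 7 = (1932 + 483 - 19 + 4) mod 7 = 2400 mod 7 = 6 -> Sunday (Mon=0 ... Sun=6)
Days before October (Jan-Sep): 273; October 1 index = (6 + 273) mod 7 = 6 -> Sunday
First Tuesday is October 3
Tuesdays: 3, 10, 17, 24, 31

5 Tuesdays


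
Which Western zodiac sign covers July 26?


Date: July 26
Conventional tropical zodiac dates: Leo from July 23 onward; Virgo starts August 23
July 26 falls within the Leo range

Leo


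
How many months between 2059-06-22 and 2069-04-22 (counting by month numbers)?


From June 2059 to April 2069
10 years * 12 = 120 months, minus 2 months = 118

118 months


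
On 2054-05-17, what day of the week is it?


Date: May 17, 2054
Anchor: Jan 1, 2054. With p = 2054 - 1 = 2053: (p + p//4 - p//100 + p//400) mod 7 = (2053 + 513 - 20 + 5) mod 7 = 2551 mod 7 = 3 -> Thursday (Mon=0 ... Sun=6)
Days before May (Jan-Apr): 120; offset = 120 + 17 - 1 = 136
Weekday index = (3 + 136) mod 7 = 6

Day of the week: Sunday


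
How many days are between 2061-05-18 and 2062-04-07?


From 2061-05-18 to 2062-04-07
2061-05-18: days before May = 31 + 28 + 31 + 30 = 120 (2061 is not a leap year); day of year = 120 + 18 = 138
2062-04-07: days before April = 31 + 28 + 31 = 90 (2062 is not a leap year); day of year = 90 + 7 = 97
Rest of 2061: 365 - 138 = 227
Total = 227 + 97 = 324

324 days


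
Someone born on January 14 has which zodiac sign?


Date: January 14
Conventional tropical zodiac dates: Capricorn from December 22 onward; Aquarius starts January 20
January 14 falls within the Capricorn range

Capricorn


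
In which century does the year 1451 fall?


Century = (year - 1) // 100 + 1
= (1451 - 1) // 100 + 1
= 1450 // 100 + 1
= 14 + 1

15th century


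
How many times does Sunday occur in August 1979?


August 1979 has 31 days
Anchor: Jan 1, 1979. With p = 1979 - 1 = 1978: (p + p//4 - p//100 + p//400) mod 7 = (1978 + 494 - 19 + 4) mod 7 = 2457 mod 7 = 0 -> Monday (Mon=0 ... Sun=6)
Days before August (Jan-Jul): 212; August 1 index = (0 + 212) mod 7 = 2 -> Wednesday
First Sunday is August 5
Sundays: 5, 12, 19, 26

4 Sundays


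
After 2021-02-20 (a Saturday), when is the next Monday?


Current: Saturday
Target: Monday
Days ahead: 2

Next Monday: 2021-02-22


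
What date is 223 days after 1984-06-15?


Start: 1984-06-15, add 223 days
June 1984 has 30 days: 30 - 15 = 15 days to June 30 -> 208 left
July 1984 has 31 days -> 177 left
August 1984 has 31 days -> 146 left
September 1984 has 30 days -> 116 left
October 1984 has 31 days -> 85 left
November 1984 has 30 days -> 55 left
December 1984 has 31 days -> 24 left
January 1985: 24 <= 31 -> lands on January 24

Result: 1985-01-24


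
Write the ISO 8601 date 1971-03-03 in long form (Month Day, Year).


ISO 1971-03-03 parses as year=1971, month=03, day=03
Month 3 -> March

March 3, 1971


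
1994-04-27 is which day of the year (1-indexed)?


Date: April 27, 1994
Days in months 1 through 3: 90
Plus 27 days in April

Day of year: 117


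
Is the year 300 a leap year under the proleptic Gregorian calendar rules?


Gregorian leap year rule: divisible by 4, but not by 100, unless also by 400.
300 is divisible by 100 but not 400 -> not a leap year

No


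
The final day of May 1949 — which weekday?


May 1949 has 31 days
Anchor: Jan 1, 1949. With p = 1949 - 1 = 1948: (p + p//4 - p//100 + p//400) mod 7 = (1948 + 487 - 19 + 4) mod 7 = 2420 mod 7 = 5 -> Saturday (Mon=0 ... Sun=6)
Days before May (Jan-Apr): 120; May 1 index = (5 + 120) mod 7 = 6 -> Sunday
Last day offset: 31 - 1 = 30 days
Weekday index = (6 + 30) mod 7 = 1

Tuesday, May 31


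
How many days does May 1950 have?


May 1950

31 days


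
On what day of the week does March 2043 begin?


Target: March 1, 2043
Anchor: Jan 1, 2043. With p = 2043 - 1 = 2042: (p + p//4 - p//100 + p//400) mod 7 = (2042 + 510 - 20 + 5) mod 7 = 2537 mod 7 = 3 -> Thursday (Mon=0 ... Sun=6)
Days before March (Jan-Feb): 59 days
Weekday index = (3 + 59) mod 7 = 6

Sunday


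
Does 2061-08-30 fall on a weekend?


Anchor: Jan 1, 2061. With p = 2061 - 1 = 2060: (p + p//4 - p//100 + p//400) mod 7 = (2060 + 515 - 20 + 5) mod 7 = 2560 mod 7 = 5 -> Saturday (Mon=0 ... Sun=6)
Day of year: 242; offset = 241
Weekday index = (5 + 241) mod 7 = 1 -> Tuesday
Weekend days: Saturday, Sunday

No


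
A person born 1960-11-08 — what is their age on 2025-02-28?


Birth: 1960-11-08
Reference: 2025-02-28
Year difference: 2025 - 1960 = 65
Birthday not yet reached in 2025, subtract 1

64 years old


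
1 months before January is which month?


January is month 1
1 - 1 = 0; wrap: 0 + 12 = 12

December


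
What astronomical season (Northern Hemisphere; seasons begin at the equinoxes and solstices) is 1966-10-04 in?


Date: October 4
Astronomical Autumn (approx.; exact equinox/solstice day varies by year): September 22 to December 20
October 4 falls within the Autumn window

Autumn


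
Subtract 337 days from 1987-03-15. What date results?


Start: 1987-03-15, subtract 337 days
Back 15 days from March 15 reaches February 28, 1987 -> 322 left
February 1987 has 28 days -> back to January 31, 1987 -> 294 left
January 1987 has 31 days -> back to December 31, 1986 -> 263 left
December 1986 has 31 days -> back to November 30, 1986 -> 232 left
November 1986 has 30 days -> back to October 31, 1986 -> 202 left
October 1986 has 31 days -> back to September 30, 1986 -> 171 left
September 1986 has 30 days -> back to August 31, 1986 -> 141 left
August 1986 has 31 days -> back to July 31, 1986 -> 110 left
July 1986 has 31 days -> back to June 30, 1986 -> 79 left
June 1986 has 30 days -> back to May 31, 1986 -> 49 left
May 1986 has 31 days -> back to April 30, 1986 -> 18 left
April 1986: 30 - 18 = 12 -> lands on April 12

Result: 1986-04-12


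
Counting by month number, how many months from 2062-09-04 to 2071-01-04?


From September 2062 to January 2071
9 years * 12 = 108 months, minus 8 months = 100

100 months


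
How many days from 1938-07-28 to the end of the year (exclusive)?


Day of year: 209 of 365
Remaining = 365 - 209

156 days


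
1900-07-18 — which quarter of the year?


Month: July (month 7)
Q1: Jan-Mar, Q2: Apr-Jun, Q3: Jul-Sep, Q4: Oct-Dec

Q3


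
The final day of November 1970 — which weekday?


November 1970 has 30 days
Anchor: Jan 1, 1970. With p = 1970 - 1 = 1969: (p + p//4 - p//100 + p//400) mod 7 = (1969 + 492 - 19 + 4) mod 7 = 2446 mod 7 = 3 -> Thursday (Mon=0 ... Sun=6)
Days before November (Jan-Oct): 304; November 1 index = (3 + 304) mod 7 = 6 -> Sunday
Last day offset: 30 - 1 = 29 days
Weekday index = (6 + 29) mod 7 = 0

Monday, November 30


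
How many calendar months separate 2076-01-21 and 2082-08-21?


From January 2076 to August 2082
6 years * 12 = 72 months, plus 7 months = 79

79 months


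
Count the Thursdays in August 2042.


August 2042 has 31 days
Anchor: Jan 1, 2042. With p = 2042 - 1 = 2041: (p + p//4 - p//100 + p//400) mod 7 = (2041 + 510 - 20 + 5) mod 7 = 2536 mod 7 = 2 -> Wednesday (Mon=0 ... Sun=6)
Days before August (Jan-Jul): 212; August 1 index = (2 + 212) mod 7 = 4 -> Friday
First Thursday is August 7
Thursdays: 7, 14, 21, 28

4 Thursdays


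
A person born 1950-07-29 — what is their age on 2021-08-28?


Birth: 1950-07-29
Reference: 2021-08-28
Year difference: 2021 - 1950 = 71

71 years old


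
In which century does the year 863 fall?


Century = (year - 1) // 100 + 1
= (863 - 1) // 100 + 1
= 862 // 100 + 1
= 8 + 1

9th century


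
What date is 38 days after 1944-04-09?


Start: 1944-04-09, add 38 days
April 1944 has 30 days: 30 - 9 = 21 days to April 30 -> 17 left
May 1944: 17 <= 31 -> lands on May 17

Result: 1944-05-17


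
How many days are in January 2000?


January 2000

31 days


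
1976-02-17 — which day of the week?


Date: February 17, 1976
Anchor: Jan 1, 1976. With p = 1976 - 1 = 1975: (p + p//4 - p//100 + p//400) mod 7 = (1975 + 493 - 19 + 4) mod 7 = 2453 mod 7 = 3 -> Thursday (Mon=0 ... Sun=6)
Days before February (Jan): 31; offset = 31 + 17 - 1 = 47
Weekday index = (3 + 47) mod 7 = 1

Day of the week: Tuesday


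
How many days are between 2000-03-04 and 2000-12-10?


From 2000-03-04 to 2000-12-10
2000-03-04: days before March = 31 + 29 = 60 (2000 is a leap year); day of year = 60 + 4 = 64
2000-12-10: days before December = 31 + 29 + 31 + 30 + 31 + 30 + 31 + 31 + 30 + 31 + 30 = 335 (2000 is a leap year); day of year = 335 + 10 = 345
Same year: 345 - 64 = 281

281 days


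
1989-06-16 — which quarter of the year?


Month: June (month 6)
Q1: Jan-Mar, Q2: Apr-Jun, Q3: Jul-Sep, Q4: Oct-Dec

Q2


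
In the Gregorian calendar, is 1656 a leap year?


Gregorian leap year rule: divisible by 4, but not by 100, unless also by 400.
1656 is divisible by 4 but not 100 -> leap year

Yes


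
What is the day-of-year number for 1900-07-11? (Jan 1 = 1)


Date: July 11, 1900
Days in months 1 through 6: 181
Plus 11 days in July

Day of year: 192


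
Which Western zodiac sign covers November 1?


Date: November 1
Conventional tropical zodiac dates: Scorpio from October 23 onward; Sagittarius starts November 22
November 1 falls within the Scorpio range

Scorpio


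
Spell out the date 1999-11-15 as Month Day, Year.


ISO 1999-11-15 parses as year=1999, month=11, day=15
Month 11 -> November

November 15, 1999


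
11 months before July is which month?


July is month 7
7 - 11 = -4; wrap: -4 + 12 = 8

August


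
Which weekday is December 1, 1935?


Target: December 1, 1935
Anchor: Jan 1, 1935. With p = 1935 - 1 = 1934: (p + p//4 - p//100 + p//400) mod 7 = (1934 + 483 - 19 + 4) mod 7 = 2402 mod 7 = 1 -> Tuesday (Mon=0 ... Sun=6)
Days before December (Jan-Nov): 334 days
Weekday index = (1 + 334) mod 7 = 6

Sunday


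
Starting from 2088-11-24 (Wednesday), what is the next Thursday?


Current: Wednesday
Target: Thursday
Days ahead: 1

Next Thursday: 2088-11-25


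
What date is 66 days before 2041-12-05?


Start: 2041-12-05, subtract 66 days
Back 5 days from December 5 reaches November 30, 2041 -> 61 left
November 2041 has 30 days -> back to October 31, 2041 -> 31 left
October 2041 has 31 days -> back to September 30, 2041 -> 0 left
September 2041: 30 - 0 = 30 -> lands on September 30

Result: 2041-09-30


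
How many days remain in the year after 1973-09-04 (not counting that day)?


Day of year: 247 of 365
Remaining = 365 - 247

118 days


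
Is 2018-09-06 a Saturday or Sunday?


Anchor: Jan 1, 2018. With p = 2018 - 1 = 2017: (p + p//4 - p//100 + p//400) mod 7 = (2017 + 504 - 20 + 5) mod 7 = 2506 mod 7 = 0 -> Monday (Mon=0 ... Sun=6)
Day of year: 249; offset = 248
Weekday index = (0 + 248) mod 7 = 3 -> Thursday
Weekend days: Saturday, Sunday

No


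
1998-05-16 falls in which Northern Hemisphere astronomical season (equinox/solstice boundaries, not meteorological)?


Date: May 16
Astronomical Spring (approx.; exact equinox/solstice day varies by year): March 20 to June 20
May 16 falls within the Spring window

Spring


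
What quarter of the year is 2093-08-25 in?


Month: August (month 8)
Q1: Jan-Mar, Q2: Apr-Jun, Q3: Jul-Sep, Q4: Oct-Dec

Q3


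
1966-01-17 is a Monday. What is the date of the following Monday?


Current: Monday
Target: Monday
Days ahead: 7

Next Monday: 1966-01-24


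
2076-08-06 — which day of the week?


Date: August 6, 2076
Anchor: Jan 1, 2076. With p = 2076 - 1 = 2075: (p + p//4 - p//100 + p//400) mod 7 = (2075 + 518 - 20 + 5) mod 7 = 2578 mod 7 = 2 -> Wednesday (Mon=0 ... Sun=6)
Days before August (Jan-Jul): 213; offset = 213 + 6 - 1 = 218
Weekday index = (2 + 218) mod 7 = 3

Day of the week: Thursday
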